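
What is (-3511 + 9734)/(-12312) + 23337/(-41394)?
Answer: -90820001/84940488 ≈ -1.0692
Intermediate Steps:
(-3511 + 9734)/(-12312) + 23337/(-41394) = 6223*(-1/12312) + 23337*(-1/41394) = -6223/12312 - 7779/13798 = -90820001/84940488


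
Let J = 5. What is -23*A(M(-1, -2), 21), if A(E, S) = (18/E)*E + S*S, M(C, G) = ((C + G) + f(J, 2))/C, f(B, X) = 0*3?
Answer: -10557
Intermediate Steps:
f(B, X) = 0
M(C, G) = (C + G)/C (M(C, G) = ((C + G) + 0)/C = (C + G)/C)
A(E, S) = 18 + S²
-23*A(M(-1, -2), 21) = -23*(18 + 21²) = -23*(18 + 441) = -23*459 = -10557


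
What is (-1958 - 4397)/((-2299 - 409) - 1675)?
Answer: 6355/4383 ≈ 1.4499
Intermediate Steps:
(-1958 - 4397)/((-2299 - 409) - 1675) = -6355/(-2708 - 1675) = -6355/(-4383) = -6355*(-1/4383) = 6355/4383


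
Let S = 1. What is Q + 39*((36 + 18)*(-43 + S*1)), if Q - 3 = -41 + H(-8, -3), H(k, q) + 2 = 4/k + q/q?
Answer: -176983/2 ≈ -88492.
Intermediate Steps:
H(k, q) = -1 + 4/k (H(k, q) = -2 + (4/k + q/q) = -2 + (4/k + 1) = -2 + (1 + 4/k) = -1 + 4/k)
Q = -79/2 (Q = 3 + (-41 + (4 - 1*(-8))/(-8)) = 3 + (-41 - (4 + 8)/8) = 3 + (-41 - ⅛*12) = 3 + (-41 - 3/2) = 3 - 85/2 = -79/2 ≈ -39.500)
Q + 39*((36 + 18)*(-43 + S*1)) = -79/2 + 39*((36 + 18)*(-43 + 1*1)) = -79/2 + 39*(54*(-43 + 1)) = -79/2 + 39*(54*(-42)) = -79/2 + 39*(-2268) = -79/2 - 88452 = -176983/2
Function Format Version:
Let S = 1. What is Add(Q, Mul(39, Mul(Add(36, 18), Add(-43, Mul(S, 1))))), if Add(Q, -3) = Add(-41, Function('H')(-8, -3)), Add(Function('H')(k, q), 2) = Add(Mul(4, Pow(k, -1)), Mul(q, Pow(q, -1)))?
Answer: Rational(-176983, 2) ≈ -88492.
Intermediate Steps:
Function('H')(k, q) = Add(-1, Mul(4, Pow(k, -1))) (Function('H')(k, q) = Add(-2, Add(Mul(4, Pow(k, -1)), Mul(q, Pow(q, -1)))) = Add(-2, Add(Mul(4, Pow(k, -1)), 1)) = Add(-2, Add(1, Mul(4, Pow(k, -1)))) = Add(-1, Mul(4, Pow(k, -1))))
Q = Rational(-79, 2) (Q = Add(3, Add(-41, Mul(Pow(-8, -1), Add(4, Mul(-1, -8))))) = Add(3, Add(-41, Mul(Rational(-1, 8), Add(4, 8)))) = Add(3, Add(-41, Mul(Rational(-1, 8), 12))) = Add(3, Add(-41, Rational(-3, 2))) = Add(3, Rational(-85, 2)) = Rational(-79, 2) ≈ -39.500)
Add(Q, Mul(39, Mul(Add(36, 18), Add(-43, Mul(S, 1))))) = Add(Rational(-79, 2), Mul(39, Mul(Add(36, 18), Add(-43, Mul(1, 1))))) = Add(Rational(-79, 2), Mul(39, Mul(54, Add(-43, 1)))) = Add(Rational(-79, 2), Mul(39, Mul(54, -42))) = Add(Rational(-79, 2), Mul(39, -2268)) = Add(Rational(-79, 2), -88452) = Rational(-176983, 2)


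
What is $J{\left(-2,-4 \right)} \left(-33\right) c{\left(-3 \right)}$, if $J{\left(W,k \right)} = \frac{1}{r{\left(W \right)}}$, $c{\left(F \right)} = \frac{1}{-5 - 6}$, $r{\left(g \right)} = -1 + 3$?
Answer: $\frac{3}{2} \approx 1.5$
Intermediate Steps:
$r{\left(g \right)} = 2$
$c{\left(F \right)} = - \frac{1}{11}$ ($c{\left(F \right)} = \frac{1}{-11} = - \frac{1}{11}$)
$J{\left(W,k \right)} = \frac{1}{2}$
$J{\left(-2,-4 \right)} \left(-33\right) c{\left(-3 \right)} = \frac{1}{2} \left(-33\right) \left(- \frac{1}{11}\right) = \left(- \frac{33}{2}\right) \left(- \frac{1}{11}\right) = \frac{3}{2}$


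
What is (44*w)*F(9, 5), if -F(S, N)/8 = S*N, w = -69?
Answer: 1092960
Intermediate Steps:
F(S, N) = -8*N*S (F(S, N) = -8*S*N = -8*N*S)
(44*w)*F(9, 5) = (44*(-69))*(-8*5*9) = -3036*(-360) = 1092960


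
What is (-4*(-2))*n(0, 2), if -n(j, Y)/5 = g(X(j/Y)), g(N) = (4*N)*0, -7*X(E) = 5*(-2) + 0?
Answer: 0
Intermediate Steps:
X(E) = 10/7 (X(E) = -(5*(-2) + 0)/7 = -(-10 + 0)/7 = -1/7*(-10) = 10/7)
g(N) = 0
n(j, Y) = 0 (n(j, Y) = -5*0 = 0)
(-4*(-2))*n(0, 2) = -4*(-2)*0 = 8*0 = 0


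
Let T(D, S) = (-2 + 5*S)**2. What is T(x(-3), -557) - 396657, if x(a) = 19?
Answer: 7370712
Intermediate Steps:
T(x(-3), -557) - 396657 = (-2 + 5*(-557))**2 - 396657 = (-2 - 2785)**2 - 396657 = (-2787)**2 - 396657 = 7767369 - 396657 = 7370712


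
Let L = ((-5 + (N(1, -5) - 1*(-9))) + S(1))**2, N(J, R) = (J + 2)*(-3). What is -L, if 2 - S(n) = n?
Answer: -16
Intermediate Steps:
S(n) = 2 - n
N(J, R) = -6 - 3*J (N(J, R) = (2 + J)*(-3) = -6 - 3*J)
L = 16 (L = ((-5 + ((-6 - 3*1) - 1*(-9))) + (2 - 1*1))**2 = ((-5 + ((-6 - 3) + 9)) + (2 - 1))**2 = ((-5 + (-9 + 9)) + 1)**2 = ((-5 + 0) + 1)**2 = (-5 + 1)**2 = (-4)**2 = 16)
-L = -1*16 = -16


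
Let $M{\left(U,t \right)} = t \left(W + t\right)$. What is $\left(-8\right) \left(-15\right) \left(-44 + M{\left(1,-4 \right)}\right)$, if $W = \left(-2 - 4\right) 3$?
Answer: $5280$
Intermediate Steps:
$W = -18$ ($W = \left(-6\right) 3 = -18$)
$M{\left(U,t \right)} = t \left(-18 + t\right)$
$\left(-8\right) \left(-15\right) \left(-44 + M{\left(1,-4 \right)}\right) = \left(-8\right) \left(-15\right) \left(-44 - 4 \left(-18 - 4\right)\right) = 120 \left(-44 - -88\right) = 120 \left(-44 + 88\right) = 120 \cdot 44 = 5280$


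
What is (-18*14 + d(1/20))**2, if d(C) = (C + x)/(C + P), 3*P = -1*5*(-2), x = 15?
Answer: 51538041/841 ≈ 61282.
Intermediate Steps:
P = 10/3 (P = (-1*5*(-2))/3 = (-5*(-2))/3 = (1/3)*10 = 10/3 ≈ 3.3333)
d(C) = (15 + C)/(10/3 + C) (d(C) = (C + 15)/(C + 10/3) = (15 + C)/(10/3 + C))
(-18*14 + d(1/20))**2 = (-18*14 + 3*(15 + 1/20)/(10 + 3/20))**2 = (-252 + 3*(15 + 1/20)/(10 + 3*(1/20)))**2 = (-252 + 3*(301/20)/(10 + 3/20))**2 = (-252 + 3*(301/20)/(203/20))**2 = (-252 + 3*(20/203)*(301/20))**2 = (-252 + 129/29)**2 = (-7179/29)**2 = 51538041/841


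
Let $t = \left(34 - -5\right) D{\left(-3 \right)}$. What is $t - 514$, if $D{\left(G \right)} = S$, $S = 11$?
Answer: $-85$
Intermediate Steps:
$D{\left(G \right)} = 11$
$t = 429$ ($t = \left(34 - -5\right) 11 = \left(34 + 5\right) 11 = 39 \cdot 11 = 429$)
$t - 514 = 429 - 514 = -85$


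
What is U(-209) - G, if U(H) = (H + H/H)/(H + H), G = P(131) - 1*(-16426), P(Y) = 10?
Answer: -3435020/209 ≈ -16436.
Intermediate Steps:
G = 16436 (G = 10 - 1*(-16426) = 10 + 16426 = 16436)
U(H) = (1 + H)/(2*H) (U(H) = (H + 1)/((2*H)) = (1 + H)*(1/(2*H)) = (1 + H)/(2*H))
U(-209) - G = (1/2)*(1 - 209)/(-209) - 1*16436 = (1/2)*(-1/209)*(-208) - 16436 = 104/209 - 16436 = -3435020/209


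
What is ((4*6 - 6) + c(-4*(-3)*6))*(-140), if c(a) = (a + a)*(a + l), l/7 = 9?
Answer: -2724120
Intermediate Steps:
l = 63 (l = 7*9 = 63)
c(a) = 2*a*(63 + a) (c(a) = (a + a)*(a + 63) = (2*a)*(63 + a) = 2*a*(63 + a))
((4*6 - 6) + c(-4*(-3)*6))*(-140) = ((4*6 - 6) + 2*(-4*(-3)*6)*(63 - 4*(-3)*6))*(-140) = ((24 - 6) + 2*(12*6)*(63 + 12*6))*(-140) = (18 + 2*72*(63 + 72))*(-140) = (18 + 2*72*135)*(-140) = (18 + 19440)*(-140) = 19458*(-140) = -2724120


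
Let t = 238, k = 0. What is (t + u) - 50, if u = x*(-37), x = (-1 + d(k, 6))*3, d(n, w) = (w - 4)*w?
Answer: -1033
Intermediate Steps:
d(n, w) = w*(-4 + w) (d(n, w) = (-4 + w)*w = w*(-4 + w))
x = 33 (x = (-1 + 6*(-4 + 6))*3 = (-1 + 6*2)*3 = (-1 + 12)*3 = 11*3 = 33)
u = -1221 (u = 33*(-37) = -1221)
(t + u) - 50 = (238 - 1221) - 50 = -983 - 50 = -1033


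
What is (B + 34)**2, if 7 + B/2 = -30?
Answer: 1600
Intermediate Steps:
B = -74 (B = -14 + 2*(-30) = -14 - 60 = -74)
(B + 34)**2 = (-74 + 34)**2 = (-40)**2 = 1600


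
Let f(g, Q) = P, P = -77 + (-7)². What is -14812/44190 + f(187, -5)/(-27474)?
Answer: -33808964/101173005 ≈ -0.33417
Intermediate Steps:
P = -28 (P = -77 + 49 = -28)
f(g, Q) = -28
-14812/44190 + f(187, -5)/(-27474) = -14812/44190 - 28/(-27474) = -14812*1/44190 - 28*(-1/27474) = -7406/22095 + 14/13737 = -33808964/101173005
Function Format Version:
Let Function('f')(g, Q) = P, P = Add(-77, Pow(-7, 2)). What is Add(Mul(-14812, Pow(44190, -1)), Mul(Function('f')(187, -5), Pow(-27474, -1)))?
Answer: Rational(-33808964, 101173005) ≈ -0.33417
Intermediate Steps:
P = -28 (P = Add(-77, 49) = -28)
Function('f')(g, Q) = -28
Add(Mul(-14812, Pow(44190, -1)), Mul(Function('f')(187, -5), Pow(-27474, -1))) = Add(Mul(-14812, Pow(44190, -1)), Mul(-28, Pow(-27474, -1))) = Add(Mul(-14812, Rational(1, 44190)), Mul(-28, Rational(-1, 27474))) = Add(Rational(-7406, 22095), Rational(14, 13737)) = Rational(-33808964, 101173005)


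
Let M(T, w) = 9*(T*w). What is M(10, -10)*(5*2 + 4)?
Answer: -12600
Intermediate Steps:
M(T, w) = 9*T*w
M(10, -10)*(5*2 + 4) = (9*10*(-10))*(5*2 + 4) = -900*(10 + 4) = -900*14 = -12600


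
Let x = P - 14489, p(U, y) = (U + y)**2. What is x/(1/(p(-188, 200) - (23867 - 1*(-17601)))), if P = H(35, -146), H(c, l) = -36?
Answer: 600231100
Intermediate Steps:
P = -36
x = -14525 (x = -36 - 14489 = -14525)
x/(1/(p(-188, 200) - (23867 - 1*(-17601)))) = -(-14525*(23867 - 1*(-17601)) + 14525*(-188 + 200)**2) = -(2091600 - 14525*(23867 + 17601)) = -14525/(1/(144 - 1*41468)) = -14525/(1/(144 - 41468)) = -14525/(1/(-41324)) = -14525/(-1/41324) = -14525*(-41324) = 600231100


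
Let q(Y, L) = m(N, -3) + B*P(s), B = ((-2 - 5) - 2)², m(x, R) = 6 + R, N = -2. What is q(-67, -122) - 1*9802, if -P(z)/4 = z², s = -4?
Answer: -14983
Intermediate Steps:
P(z) = -4*z²
B = 81 (B = (-7 - 2)² = (-9)² = 81)
q(Y, L) = -5181 (q(Y, L) = (6 - 3) + 81*(-4*(-4)²) = 3 + 81*(-4*16) = 3 + 81*(-64) = 3 - 5184 = -5181)
q(-67, -122) - 1*9802 = -5181 - 1*9802 = -5181 - 9802 = -14983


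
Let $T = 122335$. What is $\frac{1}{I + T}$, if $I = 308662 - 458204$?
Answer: $- \frac{1}{27207} \approx -3.6755 \cdot 10^{-5}$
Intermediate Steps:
$I = -149542$
$\frac{1}{I + T} = \frac{1}{-149542 + 122335} = \frac{1}{-27207} = - \frac{1}{27207}$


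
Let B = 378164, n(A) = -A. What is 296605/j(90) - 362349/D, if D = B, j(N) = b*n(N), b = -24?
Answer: 5569132969/40841712 ≈ 136.36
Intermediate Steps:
j(N) = 24*N (j(N) = -(-24)*N = 24*N)
D = 378164
296605/j(90) - 362349/D = 296605/((24*90)) - 362349/378164 = 296605/2160 - 362349*1/378164 = 296605*(1/2160) - 362349/378164 = 59321/432 - 362349/378164 = 5569132969/40841712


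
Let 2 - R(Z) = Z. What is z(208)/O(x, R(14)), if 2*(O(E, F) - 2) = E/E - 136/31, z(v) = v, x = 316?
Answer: 12896/19 ≈ 678.74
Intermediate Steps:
R(Z) = 2 - Z
O(E, F) = 19/62 (O(E, F) = 2 + (E/E - 136/31)/2 = 2 + (1 - 136*1/31)/2 = 2 + (1 - 136/31)/2 = 2 + (1/2)*(-105/31) = 2 - 105/62 = 19/62)
z(208)/O(x, R(14)) = 208/(19/62) = 208*(62/19) = 12896/19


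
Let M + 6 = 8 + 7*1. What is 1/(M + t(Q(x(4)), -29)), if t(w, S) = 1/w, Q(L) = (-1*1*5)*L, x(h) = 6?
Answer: 30/269 ≈ 0.11152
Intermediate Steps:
Q(L) = -5*L (Q(L) = (-1*5)*L = -5*L)
t(w, S) = 1/w
M = 9 (M = -6 + (8 + 7*1) = -6 + (8 + 7) = -6 + 15 = 9)
1/(M + t(Q(x(4)), -29)) = 1/(9 + 1/(-5*6)) = 1/(9 + 1/(-30)) = 1/(9 - 1/30) = 1/(269/30) = 30/269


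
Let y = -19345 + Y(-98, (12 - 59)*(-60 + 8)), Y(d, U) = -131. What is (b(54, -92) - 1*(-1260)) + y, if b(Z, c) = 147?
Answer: -18069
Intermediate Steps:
y = -19476 (y = -19345 - 131 = -19476)
(b(54, -92) - 1*(-1260)) + y = (147 - 1*(-1260)) - 19476 = (147 + 1260) - 19476 = 1407 - 19476 = -18069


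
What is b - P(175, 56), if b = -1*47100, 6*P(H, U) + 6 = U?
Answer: -141325/3 ≈ -47108.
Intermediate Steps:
P(H, U) = -1 + U/6
b = -47100
b - P(175, 56) = -47100 - (-1 + (⅙)*56) = -47100 - (-1 + 28/3) = -47100 - 1*25/3 = -47100 - 25/3 = -141325/3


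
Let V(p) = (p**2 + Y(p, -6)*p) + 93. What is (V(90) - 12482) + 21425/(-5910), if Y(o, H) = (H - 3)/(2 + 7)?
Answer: -5180263/1182 ≈ -4382.6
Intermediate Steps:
Y(o, H) = -1/3 + H/9 (Y(o, H) = (-3 + H)/9 = (-3 + H)*(1/9) = -1/3 + H/9)
V(p) = 93 + p**2 - p (V(p) = (p**2 + (-1/3 + (1/9)*(-6))*p) + 93 = (p**2 + (-1/3 - 2/3)*p) + 93 = (p**2 - p) + 93 = 93 + p**2 - p)
(V(90) - 12482) + 21425/(-5910) = ((93 + 90**2 - 1*90) - 12482) + 21425/(-5910) = ((93 + 8100 - 90) - 12482) + 21425*(-1/5910) = (8103 - 12482) - 4285/1182 = -4379 - 4285/1182 = -5180263/1182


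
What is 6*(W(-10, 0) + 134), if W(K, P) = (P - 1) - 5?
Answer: 768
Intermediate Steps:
W(K, P) = -6 + P (W(K, P) = (-1 + P) - 5 = -6 + P)
6*(W(-10, 0) + 134) = 6*((-6 + 0) + 134) = 6*(-6 + 134) = 6*128 = 768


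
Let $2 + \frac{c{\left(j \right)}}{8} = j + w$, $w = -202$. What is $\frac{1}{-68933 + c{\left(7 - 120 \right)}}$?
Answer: $- \frac{1}{71469} \approx -1.3992 \cdot 10^{-5}$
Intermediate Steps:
$c{\left(j \right)} = -1632 + 8 j$ ($c{\left(j \right)} = -16 + 8 \left(j - 202\right) = -16 + 8 \left(-202 + j\right) = -16 + \left(-1616 + 8 j\right) = -1632 + 8 j$)
$\frac{1}{-68933 + c{\left(7 - 120 \right)}} = \frac{1}{-68933 - \left(1632 - 8 \left(7 - 120\right)\right)} = \frac{1}{-68933 + \left(-1632 + 8 \left(-113\right)\right)} = \frac{1}{-68933 - 2536} = \frac{1}{-71469} = - \frac{1}{71469}$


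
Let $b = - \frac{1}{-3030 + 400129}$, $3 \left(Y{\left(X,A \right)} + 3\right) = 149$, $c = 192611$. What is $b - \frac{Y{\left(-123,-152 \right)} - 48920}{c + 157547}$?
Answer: $\frac{29110802453}{208571087463} \approx 0.13957$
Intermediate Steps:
$Y{\left(X,A \right)} = \frac{140}{3}$ ($Y{\left(X,A \right)} = -3 + \frac{1}{3} \cdot 149 = -3 + \frac{149}{3} = \frac{140}{3}$)
$b = - \frac{1}{397099} \approx -2.5183 \cdot 10^{-6}$
$b - \frac{Y{\left(-123,-152 \right)} - 48920}{c + 157547} = - \frac{1}{397099} - \frac{\frac{140}{3} - 48920}{192611 + 157547} = - \frac{1}{397099} - - \frac{146620}{3 \cdot 350158} = - \frac{1}{397099} - \left(- \frac{146620}{3}\right) \frac{1}{350158} = - \frac{1}{397099} - - \frac{73310}{525237} = - \frac{1}{397099} + \frac{73310}{525237} = \frac{29110802453}{208571087463}$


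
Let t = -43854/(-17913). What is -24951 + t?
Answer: -148967803/5971 ≈ -24949.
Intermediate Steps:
t = 14618/5971 (t = -43854*(-1/17913) = 14618/5971 ≈ 2.4482)
-24951 + t = -24951 + 14618/5971 = -148967803/5971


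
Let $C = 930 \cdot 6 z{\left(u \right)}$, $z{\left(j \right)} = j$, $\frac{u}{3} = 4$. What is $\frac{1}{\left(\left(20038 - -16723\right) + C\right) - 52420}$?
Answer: $\frac{1}{51301} \approx 1.9493 \cdot 10^{-5}$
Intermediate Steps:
$u = 12$ ($u = 3 \cdot 4 = 12$)
$C = 66960$ ($C = 930 \cdot 6 \cdot 12 = 930 \cdot 72 = 66960$)
$\frac{1}{\left(\left(20038 - -16723\right) + C\right) - 52420} = \frac{1}{\left(\left(20038 - -16723\right) + 66960\right) - 52420} = \frac{1}{\left(\left(20038 + 16723\right) + 66960\right) - 52420} = \frac{1}{\left(36761 + 66960\right) - 52420} = \frac{1}{103721 - 52420} = \frac{1}{51301}$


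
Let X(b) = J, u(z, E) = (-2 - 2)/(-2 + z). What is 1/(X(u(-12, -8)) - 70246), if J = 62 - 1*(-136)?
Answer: -1/70048 ≈ -1.4276e-5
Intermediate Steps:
J = 198 (J = 62 + 136 = 198)
u(z, E) = -4/(-2 + z)
X(b) = 198
1/(X(u(-12, -8)) - 70246) = 1/(198 - 70246) = 1/(-70048) = -1/70048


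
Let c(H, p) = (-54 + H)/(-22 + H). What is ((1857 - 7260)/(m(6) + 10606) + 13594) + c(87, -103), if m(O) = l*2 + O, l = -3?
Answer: 9371566463/689390 ≈ 13594.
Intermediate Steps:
c(H, p) = (-54 + H)/(-22 + H)
m(O) = -6 + O (m(O) = -3*2 + O = -6 + O)
((1857 - 7260)/(m(6) + 10606) + 13594) + c(87, -103) = ((1857 - 7260)/((-6 + 6) + 10606) + 13594) + (-54 + 87)/(-22 + 87) = (-5403/(0 + 10606) + 13594) + 33/65 = (-5403/10606 + 13594) + (1/65)*33 = (-5403*1/10606 + 13594) + 33/65 = (-5403/10606 + 13594) + 33/65 = 144172561/10606 + 33/65 = 9371566463/689390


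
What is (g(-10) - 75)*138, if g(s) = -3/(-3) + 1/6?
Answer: -10189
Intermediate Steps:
g(s) = 7/6 (g(s) = -3*(-⅓) + 1*(⅙) = 1 + ⅙ = 7/6)
(g(-10) - 75)*138 = (7/6 - 75)*138 = -443/6*138 = -10189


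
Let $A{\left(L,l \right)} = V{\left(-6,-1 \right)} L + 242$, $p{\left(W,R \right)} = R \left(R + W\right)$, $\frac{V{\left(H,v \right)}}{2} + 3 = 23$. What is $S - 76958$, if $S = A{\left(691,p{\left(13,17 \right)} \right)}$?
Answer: $-49076$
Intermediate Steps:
$V{\left(H,v \right)} = 40$ ($V{\left(H,v \right)} = -6 + 2 \cdot 23 = -6 + 46 = 40$)
$A{\left(L,l \right)} = 242 + 40 L$ ($A{\left(L,l \right)} = 40 L + 242 = 242 + 40 L$)
$S = 27882$ ($S = 242 + 40 \cdot 691 = 242 + 27640 = 27882$)
$S - 76958 = 27882 - 76958 = -49076$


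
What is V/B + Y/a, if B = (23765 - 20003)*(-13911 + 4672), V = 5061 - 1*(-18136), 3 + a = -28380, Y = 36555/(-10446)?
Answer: -155752907296/286252689802959 ≈ -0.00054411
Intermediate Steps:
Y = -12185/3482 (Y = 36555*(-1/10446) = -12185/3482 ≈ -3.4994)
a = -28383 (a = -3 - 28380 = -28383)
V = 23197 (V = 5061 + 18136 = 23197)
B = -34757118 (B = 3762*(-9239) = -34757118)
V/B + Y/a = 23197/(-34757118) - 12185/3482/(-28383) = 23197*(-1/34757118) - 12185/3482*(-1/28383) = -23197/34757118 + 12185/98829606 = -155752907296/286252689802959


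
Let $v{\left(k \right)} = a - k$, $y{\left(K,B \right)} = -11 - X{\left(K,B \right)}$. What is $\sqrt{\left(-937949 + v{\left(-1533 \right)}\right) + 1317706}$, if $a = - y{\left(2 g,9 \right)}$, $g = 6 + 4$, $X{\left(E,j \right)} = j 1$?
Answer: $\sqrt{381310} \approx 617.5$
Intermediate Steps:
$X{\left(E,j \right)} = j$
$g = 10$
$y{\left(K,B \right)} = -11 - B$
$a = 20$ ($a = - (-11 - 9) = \left(-1\right) \left(-20\right) = 20$)
$v{\left(k \right)} = 20 - k$
$\sqrt{\left(-937949 + v{\left(-1533 \right)}\right) + 1317706} = \sqrt{\left(-937949 + \left(20 - -1533\right)\right) + 1317706} = \sqrt{\left(-937949 + \left(20 + 1533\right)\right) + 1317706} = \sqrt{\left(-937949 + 1553\right) + 1317706} = \sqrt{-936396 + 1317706} = \sqrt{381310}$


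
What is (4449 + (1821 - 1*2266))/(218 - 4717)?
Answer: -364/409 ≈ -0.88998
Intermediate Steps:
(4449 + (1821 - 1*2266))/(218 - 4717) = (4449 + (1821 - 2266))/(-4499) = (4449 - 445)*(-1/4499) = 4004*(-1/4499) = -364/409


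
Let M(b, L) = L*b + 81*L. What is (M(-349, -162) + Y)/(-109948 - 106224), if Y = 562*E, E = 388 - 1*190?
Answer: -38673/54043 ≈ -0.71560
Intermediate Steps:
E = 198 (E = 388 - 190 = 198)
M(b, L) = 81*L + L*b
Y = 111276 (Y = 562*198 = 111276)
(M(-349, -162) + Y)/(-109948 - 106224) = (-162*(81 - 349) + 111276)/(-109948 - 106224) = (-162*(-268) + 111276)/(-216172) = (43416 + 111276)*(-1/216172) = 154692*(-1/216172) = -38673/54043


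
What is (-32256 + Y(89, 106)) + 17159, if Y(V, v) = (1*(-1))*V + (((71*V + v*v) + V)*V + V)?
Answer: 1555219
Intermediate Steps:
Y(V, v) = V*(v² + 72*V) (Y(V, v) = -V + (((71*V + v²) + V)*V + V) = -V + (((v² + 71*V) + V)*V + V) = -V + ((v² + 72*V)*V + V) = -V + (V*(v² + 72*V) + V) = -V + (V + V*(v² + 72*V)) = V*(v² + 72*V))
(-32256 + Y(89, 106)) + 17159 = (-32256 + 89*(106² + 72*89)) + 17159 = (-32256 + 89*(11236 + 6408)) + 17159 = (-32256 + 89*17644) + 17159 = (-32256 + 1570316) + 17159 = 1538060 + 17159 = 1555219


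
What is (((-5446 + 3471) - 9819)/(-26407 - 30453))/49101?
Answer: 5897/1395941430 ≈ 4.2244e-6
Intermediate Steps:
(((-5446 + 3471) - 9819)/(-26407 - 30453))/49101 = ((-1975 - 9819)/(-56860))*(1/49101) = -11794*(-1/56860)*(1/49101) = (5897/28430)*(1/49101) = 5897/1395941430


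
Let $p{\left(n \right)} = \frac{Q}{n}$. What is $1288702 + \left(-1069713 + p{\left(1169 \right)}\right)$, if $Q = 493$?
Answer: $\frac{255998634}{1169} \approx 2.1899 \cdot 10^{5}$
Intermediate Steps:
$p{\left(n \right)} = \frac{493}{n}$
$1288702 + \left(-1069713 + p{\left(1169 \right)}\right) = 1288702 - \left(1069713 - \frac{493}{1169}\right) = 1288702 + \left(-1069713 + 493 \cdot \frac{1}{1169}\right) = 1288702 + \left(-1069713 + \frac{493}{1169}\right) = 1288702 - \frac{1250494004}{1169} = \frac{255998634}{1169}$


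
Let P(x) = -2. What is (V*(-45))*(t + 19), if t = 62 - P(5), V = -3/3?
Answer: 3735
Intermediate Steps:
V = -1 (V = -3*⅓ = -1)
t = 64 (t = 62 - 1*(-2) = 62 + 2 = 64)
(V*(-45))*(t + 19) = (-1*(-45))*(64 + 19) = 45*83 = 3735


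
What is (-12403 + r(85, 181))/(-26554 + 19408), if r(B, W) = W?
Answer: 679/397 ≈ 1.7103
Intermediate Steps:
(-12403 + r(85, 181))/(-26554 + 19408) = (-12403 + 181)/(-26554 + 19408) = -12222/(-7146) = -12222*(-1/7146) = 679/397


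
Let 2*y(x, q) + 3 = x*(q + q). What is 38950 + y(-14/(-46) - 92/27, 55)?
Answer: 48162067/1242 ≈ 38778.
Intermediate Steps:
y(x, q) = -3/2 + q*x (y(x, q) = -3/2 + (x*(q + q))/2 = -3/2 + (x*(2*q))/2 = -3/2 + (2*q*x)/2 = -3/2 + q*x)
38950 + y(-14/(-46) - 92/27, 55) = 38950 + (-3/2 + 55*(-14/(-46) - 92/27)) = 38950 + (-3/2 + 55*(-14*(-1/46) - 92*1/27)) = 38950 + (-3/2 + 55*(7/23 - 92/27)) = 38950 + (-3/2 + 55*(-1927/621)) = 38950 + (-3/2 - 105985/621) = 38950 - 213833/1242 = 48162067/1242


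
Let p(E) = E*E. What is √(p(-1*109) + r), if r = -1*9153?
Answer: 2*√682 ≈ 52.230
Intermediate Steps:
p(E) = E²
r = -9153
√(p(-1*109) + r) = √((-1*109)² - 9153) = √((-109)² - 9153) = √(11881 - 9153) = √2728 = 2*√682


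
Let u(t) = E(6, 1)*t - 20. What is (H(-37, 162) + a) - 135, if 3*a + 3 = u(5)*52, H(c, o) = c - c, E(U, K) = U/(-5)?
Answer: -1760/3 ≈ -586.67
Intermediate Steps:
E(U, K) = -U/5 (E(U, K) = U*(-⅕) = -U/5)
H(c, o) = 0
u(t) = -20 - 6*t/5 (u(t) = (-⅕*6)*t - 20 = -6*t/5 - 20 = -20 - 6*t/5)
a = -1355/3 (a = -1 + ((-20 - 6/5*5)*52)/3 = -1 + ((-20 - 6)*52)/3 = -1 + (-26*52)/3 = -1 + (⅓)*(-1352) = -1 - 1352/3 = -1355/3 ≈ -451.67)
(H(-37, 162) + a) - 135 = (0 - 1355/3) - 135 = -1355/3 - 135 = -1760/3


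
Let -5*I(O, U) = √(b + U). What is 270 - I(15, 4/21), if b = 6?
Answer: 270 + √2730/105 ≈ 270.50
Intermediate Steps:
I(O, U) = -√(6 + U)/5
270 - I(15, 4/21) = 270 - (-1)*√(6 + 4/21)/5 = 270 - (-1)*√(130/21)/5 = 270 - (-1)*√2730/21/5 = 270 - (-1)*√2730/105 = 270 + √2730/105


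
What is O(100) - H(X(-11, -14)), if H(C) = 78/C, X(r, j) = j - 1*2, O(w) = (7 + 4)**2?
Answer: 1007/8 ≈ 125.88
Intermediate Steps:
O(w) = 121 (O(w) = 11**2 = 121)
X(r, j) = -2 + j (X(r, j) = j - 2 = -2 + j)
O(100) - H(X(-11, -14)) = 121 - 78/(-2 - 14) = 121 - 78/(-16) = 121 - 78*(-1)/16 = 121 - 1*(-39/8) = 121 + 39/8 = 1007/8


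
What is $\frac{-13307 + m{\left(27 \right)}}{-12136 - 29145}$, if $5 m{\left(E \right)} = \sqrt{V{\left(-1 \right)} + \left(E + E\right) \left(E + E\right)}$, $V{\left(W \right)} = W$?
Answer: $\frac{13307}{41281} - \frac{\sqrt{2915}}{206405} \approx 0.32209$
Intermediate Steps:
$m{\left(E \right)} = \frac{\sqrt{-1 + 4 E^{2}}}{5}$ ($m{\left(E \right)} = \frac{\sqrt{-1 + \left(E + E\right) \left(E + E\right)}}{5} = \frac{\sqrt{-1 + 2 E 2 E}}{5} = \frac{\sqrt{-1 + 4 E^{2}}}{5}$)
$\frac{-13307 + m{\left(27 \right)}}{-12136 - 29145} = \frac{-13307 + \frac{\sqrt{-1 + 4 \cdot 27^{2}}}{5}}{-12136 - 29145} = \frac{-13307 + \frac{\sqrt{-1 + 4 \cdot 729}}{5}}{-12136 - 29145} = \frac{-13307 + \frac{\sqrt{-1 + 2916}}{5}}{-41281} = \left(-13307 + \frac{\sqrt{2915}}{5}\right) \left(- \frac{1}{41281}\right) = \frac{13307}{41281} - \frac{\sqrt{2915}}{206405}$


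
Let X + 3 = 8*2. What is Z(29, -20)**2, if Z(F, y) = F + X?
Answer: 1764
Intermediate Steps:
X = 13 (X = -3 + 8*2 = -3 + 16 = 13)
Z(F, y) = 13 + F (Z(F, y) = F + 13 = 13 + F)
Z(29, -20)**2 = (13 + 29)**2 = 42**2 = 1764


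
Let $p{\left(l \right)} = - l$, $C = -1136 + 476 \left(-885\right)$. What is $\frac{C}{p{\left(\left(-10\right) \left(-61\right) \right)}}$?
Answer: $\frac{211198}{305} \approx 692.45$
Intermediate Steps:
$C = -422396$ ($C = -1136 - 421260 = -422396$)
$\frac{C}{p{\left(\left(-10\right) \left(-61\right) \right)}} = - \frac{422396}{\left(-1\right) \left(\left(-10\right) \left(-61\right)\right)} = - \frac{422396}{\left(-1\right) 610} = - \frac{422396}{-610} = \left(-422396\right) \left(- \frac{1}{610}\right) = \frac{211198}{305}$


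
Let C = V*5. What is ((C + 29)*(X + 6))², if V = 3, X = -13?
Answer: 94864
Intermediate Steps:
C = 15 (C = 3*5 = 15)
((C + 29)*(X + 6))² = ((15 + 29)*(-13 + 6))² = (44*(-7))² = (-308)² = 94864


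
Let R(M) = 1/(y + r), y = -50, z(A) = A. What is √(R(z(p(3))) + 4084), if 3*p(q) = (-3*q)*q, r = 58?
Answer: √65346/4 ≈ 63.907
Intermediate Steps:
p(q) = -q² (p(q) = ((-3*q)*q)/3 = (-3*q²)/3 = -q²)
R(M) = ⅛ (R(M) = 1/(-50 + 58) = 1/8 = ⅛)
√(R(z(p(3))) + 4084) = √(⅛ + 4084) = √(32673/8) = √65346/4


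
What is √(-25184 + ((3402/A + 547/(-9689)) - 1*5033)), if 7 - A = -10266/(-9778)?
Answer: 3*I*√65418218322922200655/140926505 ≈ 172.18*I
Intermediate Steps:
A = 29090/4889 (A = 7 - (-10266)/(-9778) = 7 - (-10266)*(-1)/9778 = 7 - 1*5133/4889 = 7 - 5133/4889 = 29090/4889 ≈ 5.9501)
√(-25184 + ((3402/A + 547/(-9689)) - 1*5033)) = √(-25184 + ((3402/(29090/4889) + 547/(-9689)) - 1*5033)) = √(-25184 + ((3402*(4889/29090) + 547*(-1/9689)) - 5033)) = √(-25184 + ((8316189/14545 - 547/9689) - 5033)) = √(-25184 + (80567599106/140926505 - 5033)) = √(-25184 - 628715500559/140926505) = √(-4177808602479/140926505) = 3*I*√65418218322922200655/140926505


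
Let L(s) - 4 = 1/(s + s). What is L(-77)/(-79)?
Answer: -615/12166 ≈ -0.050551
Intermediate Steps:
L(s) = 4 + 1/(2*s) (L(s) = 4 + 1/(s + s) = 4 + 1/(2*s))
L(-77)/(-79) = (4 + (½)/(-77))/(-79) = (4 + (½)*(-1/77))*(-1/79) = (4 - 1/154)*(-1/79) = (615/154)*(-1/79) = -615/12166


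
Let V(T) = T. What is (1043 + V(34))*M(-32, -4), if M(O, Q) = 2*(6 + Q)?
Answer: 4308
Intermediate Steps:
M(O, Q) = 12 + 2*Q
(1043 + V(34))*M(-32, -4) = (1043 + 34)*(12 + 2*(-4)) = 1077*(12 - 8) = 1077*4 = 4308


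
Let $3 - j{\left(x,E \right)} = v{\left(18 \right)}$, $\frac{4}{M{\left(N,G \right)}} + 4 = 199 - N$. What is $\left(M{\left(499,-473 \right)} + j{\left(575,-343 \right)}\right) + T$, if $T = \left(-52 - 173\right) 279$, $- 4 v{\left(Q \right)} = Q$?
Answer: $- \frac{4770331}{76} \approx -62768.0$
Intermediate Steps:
$v{\left(Q \right)} = - \frac{Q}{4}$
$M{\left(N,G \right)} = \frac{4}{195 - N}$ ($M{\left(N,G \right)} = \frac{4}{-4 - \left(-199 + N\right)} = \frac{4}{195 - N}$)
$j{\left(x,E \right)} = \frac{15}{2}$ ($j{\left(x,E \right)} = 3 - \left(- \frac{1}{4}\right) 18 = 3 - - \frac{9}{2} = 3 + \frac{9}{2} = \frac{15}{2}$)
$T = -62775$ ($T = \left(-225\right) 279 = -62775$)
$\left(M{\left(499,-473 \right)} + j{\left(575,-343 \right)}\right) + T = \left(- \frac{4}{-195 + 499} + \frac{15}{2}\right) - 62775 = \left(- \frac{4}{304} + \frac{15}{2}\right) - 62775 = \left(\left(-4\right) \frac{1}{304} + \frac{15}{2}\right) - 62775 = \left(- \frac{1}{76} + \frac{15}{2}\right) - 62775 = \frac{569}{76} - 62775 = - \frac{4770331}{76}$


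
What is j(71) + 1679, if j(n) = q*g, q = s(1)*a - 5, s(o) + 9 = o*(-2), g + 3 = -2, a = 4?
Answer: 1924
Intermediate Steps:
g = -5 (g = -3 - 2 = -5)
s(o) = -9 - 2*o (s(o) = -9 + o*(-2) = -9 - 2*o)
q = -49 (q = (-9 - 2*1)*4 - 5 = (-9 - 2)*4 - 5 = -11*4 - 5 = -44 - 5 = -49)
j(n) = 245 (j(n) = -49*(-5) = 245)
j(71) + 1679 = 245 + 1679 = 1924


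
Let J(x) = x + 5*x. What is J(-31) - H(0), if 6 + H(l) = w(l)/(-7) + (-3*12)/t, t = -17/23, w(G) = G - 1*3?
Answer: -27267/119 ≈ -229.13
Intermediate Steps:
w(G) = -3 + G (w(G) = G - 3 = -3 + G)
J(x) = 6*x
t = -17/23 (t = -17*1/23 = -17/23 ≈ -0.73913)
H(l) = 5133/119 - l/7 (H(l) = -6 + ((-3 + l)/(-7) + (-3*12)/(-17/23)) = -6 + ((-3 + l)*(-⅐) - 36*(-23/17)) = -6 + ((3/7 - l/7) + 828/17) = -6 + (5847/119 - l/7) = 5133/119 - l/7)
J(-31) - H(0) = 6*(-31) - (5133/119 - ⅐*0) = -186 - (5133/119 + 0) = -186 - 1*5133/119 = -186 - 5133/119 = -27267/119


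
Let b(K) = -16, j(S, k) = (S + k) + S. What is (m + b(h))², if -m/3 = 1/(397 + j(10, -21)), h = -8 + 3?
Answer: 4464769/17424 ≈ 256.24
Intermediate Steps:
j(S, k) = k + 2*S
h = -5
m = -1/132 (m = -3/(397 + (-21 + 2*10)) = -3/(397 + (-21 + 20)) = -3/(397 - 1) = -3/396 = -3*1/396 = -1/132 ≈ -0.0075758)
(m + b(h))² = (-1/132 - 16)² = (-2113/132)² = 4464769/17424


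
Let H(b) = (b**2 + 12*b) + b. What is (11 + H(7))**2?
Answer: 22801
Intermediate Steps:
H(b) = b**2 + 13*b
(11 + H(7))**2 = (11 + 7*(13 + 7))**2 = (11 + 7*20)**2 = (11 + 140)**2 = 151**2 = 22801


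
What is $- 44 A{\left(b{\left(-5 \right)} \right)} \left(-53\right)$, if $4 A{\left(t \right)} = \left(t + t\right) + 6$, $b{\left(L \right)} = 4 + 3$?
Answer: $11660$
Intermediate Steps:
$b{\left(L \right)} = 7$
$A{\left(t \right)} = \frac{3}{2} + \frac{t}{2}$ ($A{\left(t \right)} = \frac{\left(t + t\right) + 6}{4} = \frac{2 t + 6}{4} = \frac{6 + 2 t}{4} = \frac{3}{2} + \frac{t}{2}$)
$- 44 A{\left(b{\left(-5 \right)} \right)} \left(-53\right) = - 44 \left(\frac{3}{2} + \frac{1}{2} \cdot 7\right) \left(-53\right) = - 44 \left(\frac{3}{2} + \frac{7}{2}\right) \left(-53\right) = \left(-44\right) 5 \left(-53\right) = \left(-220\right) \left(-53\right) = 11660$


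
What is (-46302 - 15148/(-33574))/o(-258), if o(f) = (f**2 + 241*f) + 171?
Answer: -777264100/76498359 ≈ -10.161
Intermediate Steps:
o(f) = 171 + f**2 + 241*f
(-46302 - 15148/(-33574))/o(-258) = (-46302 - 15148/(-33574))/(171 + (-258)**2 + 241*(-258)) = (-46302 - 15148*(-1)/33574)/(171 + 66564 - 62178) = (-46302 - 1*(-7574/16787))/4557 = (-46302 + 7574/16787)*(1/4557) = -777264100/16787*1/4557 = -777264100/76498359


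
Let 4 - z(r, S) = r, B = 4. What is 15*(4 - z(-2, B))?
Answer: -30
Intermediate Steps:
z(r, S) = 4 - r
15*(4 - z(-2, B)) = 15*(4 - (4 - 1*(-2))) = 15*(4 - (4 + 2)) = 15*(4 - 1*6) = 15*(4 - 6) = 15*(-2) = -30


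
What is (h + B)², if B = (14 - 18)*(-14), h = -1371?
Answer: 1729225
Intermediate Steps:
B = 56 (B = -4*(-14) = 56)
(h + B)² = (-1371 + 56)² = (-1315)² = 1729225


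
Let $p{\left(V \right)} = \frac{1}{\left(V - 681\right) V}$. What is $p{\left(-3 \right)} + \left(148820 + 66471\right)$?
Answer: $\frac{441777133}{2052} \approx 2.1529 \cdot 10^{5}$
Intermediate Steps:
$p{\left(V \right)} = \frac{1}{V \left(-681 + V\right)}$ ($p{\left(V \right)} = \frac{1}{\left(-681 + V\right) V} = \frac{1}{V \left(-681 + V\right)}$)
$p{\left(-3 \right)} + \left(148820 + 66471\right) = \frac{1}{\left(-3\right) \left(-681 - 3\right)} + \left(148820 + 66471\right) = - \frac{1}{3 \left(-684\right)} + 215291 = \left(- \frac{1}{3}\right) \left(- \frac{1}{684}\right) + 215291 = \frac{1}{2052} + 215291 = \frac{441777133}{2052}$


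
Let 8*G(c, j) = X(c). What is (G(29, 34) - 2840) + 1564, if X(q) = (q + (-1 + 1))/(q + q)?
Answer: -20415/16 ≈ -1275.9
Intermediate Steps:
X(q) = 1/2 (X(q) = (q + 0)/((2*q)) = q*(1/(2*q)) = 1/2)
G(c, j) = 1/16 (G(c, j) = (1/8)*(1/2) = 1/16)
(G(29, 34) - 2840) + 1564 = (1/16 - 2840) + 1564 = -45439/16 + 1564 = -20415/16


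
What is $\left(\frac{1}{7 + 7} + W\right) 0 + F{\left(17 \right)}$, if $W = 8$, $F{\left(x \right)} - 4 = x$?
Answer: $21$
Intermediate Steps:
$F{\left(x \right)} = 4 + x$
$\left(\frac{1}{7 + 7} + W\right) 0 + F{\left(17 \right)} = \left(\frac{1}{7 + 7} + 8\right) 0 + \left(4 + 17\right) = \left(\frac{1}{14} + 8\right) 0 + 21 = \frac{113}{14} \cdot 0 + 21 = 0 + 21 = 21$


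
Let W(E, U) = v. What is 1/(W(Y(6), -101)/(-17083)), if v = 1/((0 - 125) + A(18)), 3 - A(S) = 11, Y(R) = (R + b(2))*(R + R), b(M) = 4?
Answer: 2272039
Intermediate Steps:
Y(R) = 2*R*(4 + R) (Y(R) = (R + 4)*(R + R) = (4 + R)*(2*R) = 2*R*(4 + R))
A(S) = -8 (A(S) = 3 - 1*11 = 3 - 11 = -8)
v = -1/133 (v = 1/((0 - 125) - 8) = 1/(-125 - 8) = 1/(-133) = -1/133 ≈ -0.0075188)
W(E, U) = -1/133
1/(W(Y(6), -101)/(-17083)) = 1/(-1/133/(-17083)) = 1/(-1/133*(-1/17083)) = 1/(1/2272039) = 2272039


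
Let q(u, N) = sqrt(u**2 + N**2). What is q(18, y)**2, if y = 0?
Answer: 324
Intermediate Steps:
q(u, N) = sqrt(N**2 + u**2)
q(18, y)**2 = (sqrt(0**2 + 18**2))**2 = (sqrt(0 + 324))**2 = (sqrt(324))**2 = 18**2 = 324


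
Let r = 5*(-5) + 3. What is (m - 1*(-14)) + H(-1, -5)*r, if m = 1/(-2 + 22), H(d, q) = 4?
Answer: -1479/20 ≈ -73.950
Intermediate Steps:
m = 1/20 ≈ 0.050000
r = -22 (r = -25 + 3 = -22)
(m - 1*(-14)) + H(-1, -5)*r = (1/20 - 1*(-14)) + 4*(-22) = (1/20 + 14) - 88 = 281/20 - 88 = -1479/20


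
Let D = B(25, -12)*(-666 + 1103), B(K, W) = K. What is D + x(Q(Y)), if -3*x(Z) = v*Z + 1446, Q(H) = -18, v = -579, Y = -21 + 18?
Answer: 6969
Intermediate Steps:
Y = -3
x(Z) = -482 + 193*Z (x(Z) = -(-579*Z + 1446)/3 = -(1446 - 579*Z)/3 = -482 + 193*Z)
D = 10925 (D = 25*(-666 + 1103) = 25*437 = 10925)
D + x(Q(Y)) = 10925 + (-482 + 193*(-18)) = 10925 + (-482 - 3474) = 10925 - 3956 = 6969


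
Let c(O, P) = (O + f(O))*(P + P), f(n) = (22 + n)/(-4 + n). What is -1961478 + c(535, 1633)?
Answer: -111904046/531 ≈ -2.1074e+5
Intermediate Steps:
f(n) = (22 + n)/(-4 + n)
c(O, P) = 2*P*(O + (22 + O)/(-4 + O)) (c(O, P) = (O + (22 + O)/(-4 + O))*(P + P) = (O + (22 + O)/(-4 + O))*(2*P) = 2*P*(O + (22 + O)/(-4 + O)))
-1961478 + c(535, 1633) = -1961478 + 2*1633*(22 + 535 + 535*(-4 + 535))/(-4 + 535) = -1961478 + 2*1633*(22 + 535 + 535*531)/531 = -1961478 + 2*1633*(1/531)*(22 + 535 + 284085) = -1961478 + 2*1633*(1/531)*284642 = -1961478 + 929640772/531 = -111904046/531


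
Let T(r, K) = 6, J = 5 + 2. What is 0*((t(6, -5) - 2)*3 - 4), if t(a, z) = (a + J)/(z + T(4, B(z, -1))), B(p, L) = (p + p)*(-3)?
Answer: 0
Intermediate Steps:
J = 7
B(p, L) = -6*p (B(p, L) = (2*p)*(-3) = -6*p)
t(a, z) = (7 + a)/(6 + z) (t(a, z) = (a + 7)/(z + 6) = (7 + a)/(6 + z))
0*((t(6, -5) - 2)*3 - 4) = 0*(((7 + 6)/(6 - 5) - 2)*3 - 4) = 0*((13/1 - 2)*3 - 4) = 0*((1*13 - 2)*3 - 4) = 0*((13 - 2)*3 - 4) = 0*(11*3 - 4) = 0*(33 - 4) = 0*29 = 0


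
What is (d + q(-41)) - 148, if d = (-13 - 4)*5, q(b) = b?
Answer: -274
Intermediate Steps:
d = -85 (d = -17*5 = -85)
(d + q(-41)) - 148 = (-85 - 41) - 148 = -126 - 148 = -274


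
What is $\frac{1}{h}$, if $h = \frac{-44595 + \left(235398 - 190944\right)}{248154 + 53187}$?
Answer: $- \frac{100447}{47} \approx -2137.2$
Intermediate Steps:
$h = - \frac{47}{100447}$ ($h = \frac{-44595 + \left(235398 - 190944\right)}{301341} = \left(-44595 + 44454\right) \frac{1}{301341} = \left(-141\right) \frac{1}{301341} = - \frac{47}{100447} \approx -0.00046791$)
$\frac{1}{h} = \frac{1}{- \frac{47}{100447}} = - \frac{100447}{47}$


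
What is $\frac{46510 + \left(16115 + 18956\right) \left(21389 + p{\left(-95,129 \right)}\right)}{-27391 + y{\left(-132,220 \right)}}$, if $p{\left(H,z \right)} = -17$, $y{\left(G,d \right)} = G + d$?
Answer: $- \frac{749583922}{27303} \approx -27454.0$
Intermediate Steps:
$\frac{46510 + \left(16115 + 18956\right) \left(21389 + p{\left(-95,129 \right)}\right)}{-27391 + y{\left(-132,220 \right)}} = \frac{46510 + \left(16115 + 18956\right) \left(21389 - 17\right)}{-27391 + \left(-132 + 220\right)} = \frac{46510 + 35071 \cdot 21372}{-27391 + 88} = \frac{46510 + 749537412}{-27303} = 749583922 \left(- \frac{1}{27303}\right) = - \frac{749583922}{27303}$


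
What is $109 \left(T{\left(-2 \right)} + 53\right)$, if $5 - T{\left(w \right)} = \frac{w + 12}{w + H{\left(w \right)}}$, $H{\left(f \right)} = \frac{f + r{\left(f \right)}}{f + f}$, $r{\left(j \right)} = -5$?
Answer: $10682$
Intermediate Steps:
$H{\left(f \right)} = \frac{-5 + f}{2 f}$ ($H{\left(f \right)} = \frac{f - 5}{f + f} = \frac{-5 + f}{2 f}$)
$T{\left(w \right)} = 5 - \frac{12 + w}{w + \frac{-5 + w}{2 w}}$ ($T{\left(w \right)} = 5 - \frac{w + 12}{w + \frac{-5 + w}{2 w}} = 5 - \frac{12 + w}{w + \frac{-5 + w}{2 w}}$)
$109 \left(T{\left(-2 \right)} + 53\right) = 109 \left(\frac{-25 - -38 + 8 \left(-2\right)^{2}}{-5 - 2 + 2 \left(-2\right)^{2}} + 53\right) = 109 \left(\frac{-25 + 38 + 8 \cdot 4}{-5 - 2 + 2 \cdot 4} + 53\right) = 109 \left(\frac{-25 + 38 + 32}{-5 - 2 + 8} + 53\right) = 109 \left(1^{-1} \cdot 45 + 53\right) = 109 \left(1 \cdot 45 + 53\right) = 109 \left(45 + 53\right) = 109 \cdot 98 = 10682$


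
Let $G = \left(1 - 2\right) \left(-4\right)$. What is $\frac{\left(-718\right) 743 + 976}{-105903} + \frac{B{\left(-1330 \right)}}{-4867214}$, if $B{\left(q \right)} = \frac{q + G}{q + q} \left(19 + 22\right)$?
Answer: $\frac{492438115657073}{97935987205980} \approx 5.0282$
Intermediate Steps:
$G = 4$ ($G = \left(-1\right) \left(-4\right) = 4$)
$B{\left(q \right)} = \frac{41 \left(4 + q\right)}{2 q}$ ($B{\left(q \right)} = \frac{q + 4}{q + q} \left(19 + 22\right) = \frac{4 + q}{2 q} 41 = \frac{41 \left(4 + q\right)}{2 q}$)
$\frac{\left(-718\right) 743 + 976}{-105903} + \frac{B{\left(-1330 \right)}}{-4867214} = \frac{\left(-718\right) 743 + 976}{-105903} + \frac{\frac{41}{2} + \frac{82}{-1330}}{-4867214} = \left(-533474 + 976\right) \left(- \frac{1}{105903}\right) + \left(\frac{41}{2} + 82 \left(- \frac{1}{1330}\right)\right) \left(- \frac{1}{4867214}\right) = \left(-532498\right) \left(- \frac{1}{105903}\right) + \left(\frac{41}{2} - \frac{41}{665}\right) \left(- \frac{1}{4867214}\right) = \frac{532498}{105903} + \frac{27183}{1330} \left(- \frac{1}{4867214}\right) = \frac{532498}{105903} - \frac{27183}{6473394620} = \frac{492438115657073}{97935987205980}$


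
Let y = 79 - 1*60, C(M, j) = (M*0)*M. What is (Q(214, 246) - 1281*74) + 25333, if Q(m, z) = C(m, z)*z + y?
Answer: -69442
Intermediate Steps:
C(M, j) = 0 (C(M, j) = 0*M = 0)
y = 19 (y = 79 - 60 = 19)
Q(m, z) = 19 (Q(m, z) = 0*z + 19 = 0 + 19 = 19)
(Q(214, 246) - 1281*74) + 25333 = (19 - 1281*74) + 25333 = (19 - 94794) + 25333 = -94775 + 25333 = -69442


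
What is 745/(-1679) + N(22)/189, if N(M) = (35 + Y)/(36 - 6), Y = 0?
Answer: -119011/271998 ≈ -0.43754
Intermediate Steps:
N(M) = 7/6 (N(M) = (35 + 0)/(36 - 6) = 35/30 = 35*(1/30) = 7/6)
745/(-1679) + N(22)/189 = 745/(-1679) + (7/6)/189 = 745*(-1/1679) + (7/6)*(1/189) = -745/1679 + 1/162 = -119011/271998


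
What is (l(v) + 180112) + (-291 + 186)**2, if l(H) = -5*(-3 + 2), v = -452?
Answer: 191142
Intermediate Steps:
l(H) = 5 (l(H) = -5*(-1) = 5)
(l(v) + 180112) + (-291 + 186)**2 = (5 + 180112) + (-291 + 186)**2 = 180117 + (-105)**2 = 180117 + 11025 = 191142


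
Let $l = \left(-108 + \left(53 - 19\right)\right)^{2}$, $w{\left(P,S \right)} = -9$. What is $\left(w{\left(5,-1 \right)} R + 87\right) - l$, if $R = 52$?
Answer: $-5857$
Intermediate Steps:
$l = 5476$ ($l = \left(-108 + 34\right)^{2} = \left(-74\right)^{2} = 5476$)
$\left(w{\left(5,-1 \right)} R + 87\right) - l = \left(\left(-9\right) 52 + 87\right) - 5476 = \left(-468 + 87\right) - 5476 = -381 - 5476 = -5857$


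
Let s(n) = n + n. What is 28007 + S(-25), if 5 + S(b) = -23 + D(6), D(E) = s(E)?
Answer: 27991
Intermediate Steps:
s(n) = 2*n
D(E) = 2*E
S(b) = -16 (S(b) = -5 + (-23 + 2*6) = -5 + (-23 + 12) = -5 - 11 = -16)
28007 + S(-25) = 28007 - 16 = 27991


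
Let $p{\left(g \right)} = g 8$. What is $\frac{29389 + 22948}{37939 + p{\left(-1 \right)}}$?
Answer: $\frac{52337}{37931} \approx 1.3798$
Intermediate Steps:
$p{\left(g \right)} = 8 g$
$\frac{29389 + 22948}{37939 + p{\left(-1 \right)}} = \frac{29389 + 22948}{37939 + 8 \left(-1\right)} = \frac{52337}{37939 - 8} = \frac{52337}{37931}$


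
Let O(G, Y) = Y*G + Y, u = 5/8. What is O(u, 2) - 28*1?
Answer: -99/4 ≈ -24.750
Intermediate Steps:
u = 5/8 (u = 5*(1/8) = 5/8 ≈ 0.62500)
O(G, Y) = Y + G*Y (O(G, Y) = G*Y + Y = Y + G*Y)
O(u, 2) - 28*1 = 2*(1 + 5/8) - 28*1 = 2*(13/8) - 28 = 13/4 - 28 = -99/4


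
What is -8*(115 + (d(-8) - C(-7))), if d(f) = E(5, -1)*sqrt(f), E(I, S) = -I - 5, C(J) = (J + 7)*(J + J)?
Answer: -920 + 160*I*sqrt(2) ≈ -920.0 + 226.27*I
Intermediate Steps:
C(J) = 2*J*(7 + J) (C(J) = (7 + J)*(2*J) = 2*J*(7 + J))
E(I, S) = -5 - I
d(f) = -10*sqrt(f) (d(f) = (-5 - 1*5)*sqrt(f) = (-5 - 5)*sqrt(f) = -10*sqrt(f))
-8*(115 + (d(-8) - C(-7))) = -8*(115 + (-20*I*sqrt(2) - 2*(-7)*(7 - 7))) = -8*(115 + (-20*I*sqrt(2) - 2*(-7)*0)) = -8*(115 + (-20*I*sqrt(2) - 1*0)) = -8*(115 + (-20*I*sqrt(2) + 0)) = -8*(115 - 20*I*sqrt(2)) = -920 + 160*I*sqrt(2)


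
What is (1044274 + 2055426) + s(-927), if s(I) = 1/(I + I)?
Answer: 5746843799/1854 ≈ 3.0997e+6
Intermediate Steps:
s(I) = 1/(2*I)
(1044274 + 2055426) + s(-927) = (1044274 + 2055426) + (½)/(-927) = 3099700 + (½)*(-1/927) = 3099700 - 1/1854 = 5746843799/1854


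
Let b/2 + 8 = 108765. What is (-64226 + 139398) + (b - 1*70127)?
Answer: 222559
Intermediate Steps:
b = 217514 (b = -16 + 2*108765 = -16 + 217530 = 217514)
(-64226 + 139398) + (b - 1*70127) = (-64226 + 139398) + (217514 - 1*70127) = 75172 + (217514 - 70127) = 75172 + 147387 = 222559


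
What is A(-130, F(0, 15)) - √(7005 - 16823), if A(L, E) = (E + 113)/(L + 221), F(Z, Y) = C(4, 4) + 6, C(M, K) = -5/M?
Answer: 471/364 - I*√9818 ≈ 1.294 - 99.086*I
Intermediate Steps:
F(Z, Y) = 19/4 (F(Z, Y) = -5/4 + 6 = 19/4)
A(L, E) = (113 + E)/(221 + L)
A(-130, F(0, 15)) - √(7005 - 16823) = (113 + 19/4)/(221 - 130) - √(7005 - 16823) = (471/4)/91 - √(-9818) = (1/91)*(471/4) - I*√9818 = 471/364 - I*√9818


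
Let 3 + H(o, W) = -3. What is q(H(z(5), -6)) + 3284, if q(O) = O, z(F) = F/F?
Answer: 3278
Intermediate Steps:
z(F) = 1
H(o, W) = -6 (H(o, W) = -3 - 3 = -6)
q(H(z(5), -6)) + 3284 = -6 + 3284 = 3278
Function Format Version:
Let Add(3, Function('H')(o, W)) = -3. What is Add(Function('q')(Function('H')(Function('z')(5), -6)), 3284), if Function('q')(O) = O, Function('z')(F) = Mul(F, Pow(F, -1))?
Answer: 3278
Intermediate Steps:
Function('z')(F) = 1
Function('H')(o, W) = -6 (Function('H')(o, W) = Add(-3, -3) = -6)
Add(Function('q')(Function('H')(Function('z')(5), -6)), 3284) = Add(-6, 3284) = 3278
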